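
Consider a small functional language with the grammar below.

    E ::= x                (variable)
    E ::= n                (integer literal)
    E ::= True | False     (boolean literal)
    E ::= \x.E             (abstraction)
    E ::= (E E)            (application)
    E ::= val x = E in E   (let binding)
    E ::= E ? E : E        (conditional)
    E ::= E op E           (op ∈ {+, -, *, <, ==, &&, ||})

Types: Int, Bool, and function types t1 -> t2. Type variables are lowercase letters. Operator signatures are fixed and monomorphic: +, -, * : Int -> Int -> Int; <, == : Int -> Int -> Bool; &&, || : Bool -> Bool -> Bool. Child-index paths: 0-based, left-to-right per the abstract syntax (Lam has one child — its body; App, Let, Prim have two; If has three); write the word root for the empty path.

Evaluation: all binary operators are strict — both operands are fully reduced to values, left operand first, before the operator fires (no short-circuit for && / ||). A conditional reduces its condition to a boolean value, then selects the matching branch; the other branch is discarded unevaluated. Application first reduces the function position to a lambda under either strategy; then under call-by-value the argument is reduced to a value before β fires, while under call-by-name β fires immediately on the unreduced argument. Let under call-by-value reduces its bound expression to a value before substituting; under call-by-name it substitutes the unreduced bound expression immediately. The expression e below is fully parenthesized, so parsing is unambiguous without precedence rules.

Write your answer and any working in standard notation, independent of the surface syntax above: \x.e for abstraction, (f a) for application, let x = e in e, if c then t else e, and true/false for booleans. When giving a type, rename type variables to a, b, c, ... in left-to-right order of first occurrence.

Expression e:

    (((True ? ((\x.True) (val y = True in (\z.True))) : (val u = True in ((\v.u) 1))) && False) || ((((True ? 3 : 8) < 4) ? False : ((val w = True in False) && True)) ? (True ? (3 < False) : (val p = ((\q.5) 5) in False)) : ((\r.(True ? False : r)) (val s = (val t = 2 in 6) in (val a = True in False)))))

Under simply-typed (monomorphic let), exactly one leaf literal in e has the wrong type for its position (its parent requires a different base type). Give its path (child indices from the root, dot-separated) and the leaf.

Answer: 1.1.1.1 : false

Working:
  unify Bool ~ Bool
\x._ : a -> Bool
let y : Bool
\z._ : b -> Bool
  unify a -> Bool ~ (b -> Bool) -> c
  unify a ~ b -> Bool
  unify Bool ~ c
_ _ : Bool
let u : Bool
u : Bool
\v._ : d -> Bool
  unify d -> Bool ~ Int -> e
  unify d ~ Int
  unify Bool ~ e
_ _ : Bool
  unify Bool ~ Bool
  unify Bool ~ Bool
  unify Bool ~ Bool
  unify Bool ~ Bool
  unify Bool ~ Bool
  unify Int ~ Int
  unify Int ~ Int
  unify Int ~ Int
  unify Bool ~ Bool
let w : Bool
  unify Bool ~ Bool
  unify Bool ~ Bool
  unify Bool ~ Bool
  unify Bool ~ Bool
  unify Bool ~ Bool
  unify Int ~ Int
  unify Bool ~ Int
  FAIL: mismatch Bool ~ Int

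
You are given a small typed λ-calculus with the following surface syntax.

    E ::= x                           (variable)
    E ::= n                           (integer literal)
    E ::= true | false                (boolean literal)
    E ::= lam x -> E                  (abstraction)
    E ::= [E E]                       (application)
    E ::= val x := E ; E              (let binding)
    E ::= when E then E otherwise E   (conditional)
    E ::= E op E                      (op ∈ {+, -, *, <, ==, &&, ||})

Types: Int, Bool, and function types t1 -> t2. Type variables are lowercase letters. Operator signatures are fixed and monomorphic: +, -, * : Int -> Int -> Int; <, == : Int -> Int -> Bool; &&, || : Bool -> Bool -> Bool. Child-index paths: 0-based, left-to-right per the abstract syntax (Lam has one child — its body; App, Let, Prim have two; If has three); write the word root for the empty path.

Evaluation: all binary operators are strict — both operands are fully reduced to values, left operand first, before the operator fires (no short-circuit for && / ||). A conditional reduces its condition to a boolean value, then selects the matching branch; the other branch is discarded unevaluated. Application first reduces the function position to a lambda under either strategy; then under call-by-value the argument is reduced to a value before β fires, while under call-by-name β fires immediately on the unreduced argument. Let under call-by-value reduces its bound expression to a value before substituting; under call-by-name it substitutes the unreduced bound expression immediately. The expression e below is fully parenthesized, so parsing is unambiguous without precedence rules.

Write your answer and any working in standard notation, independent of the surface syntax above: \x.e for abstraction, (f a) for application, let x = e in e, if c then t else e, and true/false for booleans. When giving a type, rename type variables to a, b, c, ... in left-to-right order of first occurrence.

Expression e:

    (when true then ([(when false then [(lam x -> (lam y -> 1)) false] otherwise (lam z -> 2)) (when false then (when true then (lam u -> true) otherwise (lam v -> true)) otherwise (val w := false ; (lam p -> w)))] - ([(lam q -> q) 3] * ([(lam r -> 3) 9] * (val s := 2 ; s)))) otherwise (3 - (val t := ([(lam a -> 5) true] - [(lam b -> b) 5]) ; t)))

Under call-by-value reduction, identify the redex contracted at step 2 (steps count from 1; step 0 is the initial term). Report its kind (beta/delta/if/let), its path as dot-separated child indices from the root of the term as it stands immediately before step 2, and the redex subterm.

Answer: if at 0.0 : (if false then ((\x.(\y.1)) false) else (\z.2))

Working:
step 0: (if true then (((if false then ((\x.(\y.1)) false) else (\z.2)) (if false then (if true then (\u.true) else (\v.true)) else (let w = false in (\p.w)))) - (((\q.q) 3) * (((\r.3) 9) * (let s = 2 in s)))) else (3 - (let t = (((\a.5) true) - ((\b.b) 5)) in t)))
step 1: [if@root] (((if false then ((\x.(\y.1)) false) else (\z.2)) (if false then (if true then (\u.true) else (\v.true)) else (let w = false in (\p.w)))) - (((\q.q) 3) * (((\r.3) 9) * (let s = 2 in s))))
step 2: [if@0.0] (((\z.2) (if false then (if true then (\u.true) else (\v.true)) else (let w = false in (\p.w)))) - (((\q.q) 3) * (((\r.3) 9) * (let s = 2 in s))))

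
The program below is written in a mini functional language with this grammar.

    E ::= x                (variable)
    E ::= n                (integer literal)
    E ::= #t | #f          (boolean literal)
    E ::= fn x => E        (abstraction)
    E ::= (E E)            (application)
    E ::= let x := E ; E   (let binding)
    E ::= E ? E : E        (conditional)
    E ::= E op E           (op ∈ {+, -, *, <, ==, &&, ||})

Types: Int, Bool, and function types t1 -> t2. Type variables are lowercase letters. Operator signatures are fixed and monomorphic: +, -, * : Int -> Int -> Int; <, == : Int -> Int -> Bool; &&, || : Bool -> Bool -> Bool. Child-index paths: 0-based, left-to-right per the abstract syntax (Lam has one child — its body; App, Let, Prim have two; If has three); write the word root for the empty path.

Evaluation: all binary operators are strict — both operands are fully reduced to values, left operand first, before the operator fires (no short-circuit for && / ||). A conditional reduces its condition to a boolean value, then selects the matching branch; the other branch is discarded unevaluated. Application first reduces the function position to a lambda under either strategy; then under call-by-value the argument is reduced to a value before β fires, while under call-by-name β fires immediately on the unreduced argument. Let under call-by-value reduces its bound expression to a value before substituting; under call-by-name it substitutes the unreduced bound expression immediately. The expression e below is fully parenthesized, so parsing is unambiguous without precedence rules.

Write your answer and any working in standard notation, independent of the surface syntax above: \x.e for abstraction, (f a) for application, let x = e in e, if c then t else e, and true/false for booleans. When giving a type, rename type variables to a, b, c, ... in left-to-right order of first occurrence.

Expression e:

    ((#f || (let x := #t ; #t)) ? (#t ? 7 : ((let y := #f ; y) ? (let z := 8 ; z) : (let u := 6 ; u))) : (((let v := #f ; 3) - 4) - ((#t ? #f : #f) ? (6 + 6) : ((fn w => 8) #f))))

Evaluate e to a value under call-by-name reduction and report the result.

Answer: 7

Derivation:
step 0: (if (false || (let x = true in true)) then (if true then 7 else (if (let y = false in y) then (let z = 8 in z) else (let u = 6 in u))) else (((let v = false in 3) - 4) - (if (if true then false else false) then (6 + 6) else ((\w.8) false))))
step 1: [let@0.1] (if (false || true) then (if true then 7 else (if (let y = false in y) then (let z = 8 in z) else (let u = 6 in u))) else (((let v = false in 3) - 4) - (if (if true then false else false) then (6 + 6) else ((\w.8) false))))
step 2: [delta@0] (if true then (if true then 7 else (if (let y = false in y) then (let z = 8 in z) else (let u = 6 in u))) else (((let v = false in 3) - 4) - (if (if true then false else false) then (6 + 6) else ((\w.8) false))))
step 3: [if@root] (if true then 7 else (if (let y = false in y) then (let z = 8 in z) else (let u = 6 in u)))
step 4: [if@root] 7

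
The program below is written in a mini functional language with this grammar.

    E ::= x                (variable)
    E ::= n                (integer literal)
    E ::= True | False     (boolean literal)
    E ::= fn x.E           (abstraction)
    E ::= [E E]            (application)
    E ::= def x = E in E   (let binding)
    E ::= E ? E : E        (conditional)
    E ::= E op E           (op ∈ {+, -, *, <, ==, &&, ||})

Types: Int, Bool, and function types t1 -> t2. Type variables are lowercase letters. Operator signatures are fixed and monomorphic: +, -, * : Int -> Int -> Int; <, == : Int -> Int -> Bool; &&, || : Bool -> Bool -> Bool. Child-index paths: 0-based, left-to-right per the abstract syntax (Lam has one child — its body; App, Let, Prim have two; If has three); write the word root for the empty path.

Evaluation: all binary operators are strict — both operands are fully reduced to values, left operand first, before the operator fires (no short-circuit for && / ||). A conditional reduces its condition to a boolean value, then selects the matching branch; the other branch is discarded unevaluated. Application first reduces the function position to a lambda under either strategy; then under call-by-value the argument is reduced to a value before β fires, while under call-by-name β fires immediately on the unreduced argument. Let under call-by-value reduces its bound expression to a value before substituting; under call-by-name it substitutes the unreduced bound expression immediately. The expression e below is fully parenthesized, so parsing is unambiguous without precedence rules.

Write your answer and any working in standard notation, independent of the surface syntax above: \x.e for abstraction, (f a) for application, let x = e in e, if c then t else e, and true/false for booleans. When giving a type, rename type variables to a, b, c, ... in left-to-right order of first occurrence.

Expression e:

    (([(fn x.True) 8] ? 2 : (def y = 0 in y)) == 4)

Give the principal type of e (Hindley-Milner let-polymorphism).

Answer: Bool

Trace:
\x._ : a -> Bool
  unify a -> Bool ~ Int -> b
  unify a ~ Int
  unify Bool ~ b
_ _ : Bool
  unify Bool ~ Bool
let y : Int
y : Int
  unify Int ~ Int
  unify Int ~ Int
  unify Int ~ Int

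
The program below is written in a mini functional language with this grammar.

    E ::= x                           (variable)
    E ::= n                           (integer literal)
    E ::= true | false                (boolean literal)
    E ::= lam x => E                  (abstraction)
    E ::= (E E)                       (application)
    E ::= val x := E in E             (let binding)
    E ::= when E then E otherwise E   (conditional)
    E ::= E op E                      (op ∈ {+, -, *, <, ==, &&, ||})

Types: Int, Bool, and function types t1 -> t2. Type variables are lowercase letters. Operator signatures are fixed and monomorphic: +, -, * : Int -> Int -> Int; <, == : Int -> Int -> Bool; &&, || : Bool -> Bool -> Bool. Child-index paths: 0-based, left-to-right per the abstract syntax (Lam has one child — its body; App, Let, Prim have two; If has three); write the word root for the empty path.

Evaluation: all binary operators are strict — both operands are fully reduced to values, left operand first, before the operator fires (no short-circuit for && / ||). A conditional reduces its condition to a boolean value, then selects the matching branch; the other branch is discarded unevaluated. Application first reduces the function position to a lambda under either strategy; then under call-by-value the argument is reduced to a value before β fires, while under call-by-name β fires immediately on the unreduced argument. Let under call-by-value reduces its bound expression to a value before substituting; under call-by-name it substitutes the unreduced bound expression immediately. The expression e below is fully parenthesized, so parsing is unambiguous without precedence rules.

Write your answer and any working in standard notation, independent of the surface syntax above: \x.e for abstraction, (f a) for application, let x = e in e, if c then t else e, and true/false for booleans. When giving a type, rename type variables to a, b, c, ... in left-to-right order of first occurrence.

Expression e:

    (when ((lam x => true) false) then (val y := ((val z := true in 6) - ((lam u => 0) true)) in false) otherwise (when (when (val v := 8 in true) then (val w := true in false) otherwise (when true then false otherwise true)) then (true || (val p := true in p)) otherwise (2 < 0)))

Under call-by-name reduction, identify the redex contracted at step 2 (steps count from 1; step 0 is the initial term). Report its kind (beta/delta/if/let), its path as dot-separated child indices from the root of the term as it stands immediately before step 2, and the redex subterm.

Answer: if at root : (if true then (let y = ((let z = true in 6) - ((\u.0) true)) in false) else (if (if (let v = 8 in true) then (let w = true in false) else (if true then false else true)) then (true || (let p = true in p)) else (2 < 0)))

Working:
step 0: (if ((\x.true) false) then (let y = ((let z = true in 6) - ((\u.0) true)) in false) else (if (if (let v = 8 in true) then (let w = true in false) else (if true then false else true)) then (true || (let p = true in p)) else (2 < 0)))
step 1: [beta@0] (if true then (let y = ((let z = true in 6) - ((\u.0) true)) in false) else (if (if (let v = 8 in true) then (let w = true in false) else (if true then false else true)) then (true || (let p = true in p)) else (2 < 0)))
step 2: [if@root] (let y = ((let z = true in 6) - ((\u.0) true)) in false)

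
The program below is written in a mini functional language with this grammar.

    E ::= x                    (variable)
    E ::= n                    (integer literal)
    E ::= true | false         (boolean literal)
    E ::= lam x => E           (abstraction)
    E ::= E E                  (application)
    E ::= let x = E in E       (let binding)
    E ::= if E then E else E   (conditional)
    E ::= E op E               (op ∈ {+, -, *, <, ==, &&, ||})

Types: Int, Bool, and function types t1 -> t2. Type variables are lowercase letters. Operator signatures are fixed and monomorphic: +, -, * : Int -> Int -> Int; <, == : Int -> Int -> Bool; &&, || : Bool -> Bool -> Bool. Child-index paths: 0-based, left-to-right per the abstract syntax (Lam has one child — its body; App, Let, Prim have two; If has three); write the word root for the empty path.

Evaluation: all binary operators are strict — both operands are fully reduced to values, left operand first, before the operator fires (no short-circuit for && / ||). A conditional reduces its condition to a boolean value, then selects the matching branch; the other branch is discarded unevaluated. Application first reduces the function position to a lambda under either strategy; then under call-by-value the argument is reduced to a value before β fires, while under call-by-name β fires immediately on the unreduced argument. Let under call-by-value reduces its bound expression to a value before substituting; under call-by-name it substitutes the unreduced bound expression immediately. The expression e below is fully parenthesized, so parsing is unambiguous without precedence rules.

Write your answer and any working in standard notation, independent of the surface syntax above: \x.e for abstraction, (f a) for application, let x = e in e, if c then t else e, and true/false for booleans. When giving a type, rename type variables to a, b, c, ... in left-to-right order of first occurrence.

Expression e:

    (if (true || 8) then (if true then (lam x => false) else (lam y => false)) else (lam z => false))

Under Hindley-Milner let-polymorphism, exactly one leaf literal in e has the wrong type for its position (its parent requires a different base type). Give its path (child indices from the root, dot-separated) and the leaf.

Trace:
  unify Bool ~ Bool
  unify Int ~ Bool
  FAIL: mismatch Int ~ Bool

Answer: 0.1 : 8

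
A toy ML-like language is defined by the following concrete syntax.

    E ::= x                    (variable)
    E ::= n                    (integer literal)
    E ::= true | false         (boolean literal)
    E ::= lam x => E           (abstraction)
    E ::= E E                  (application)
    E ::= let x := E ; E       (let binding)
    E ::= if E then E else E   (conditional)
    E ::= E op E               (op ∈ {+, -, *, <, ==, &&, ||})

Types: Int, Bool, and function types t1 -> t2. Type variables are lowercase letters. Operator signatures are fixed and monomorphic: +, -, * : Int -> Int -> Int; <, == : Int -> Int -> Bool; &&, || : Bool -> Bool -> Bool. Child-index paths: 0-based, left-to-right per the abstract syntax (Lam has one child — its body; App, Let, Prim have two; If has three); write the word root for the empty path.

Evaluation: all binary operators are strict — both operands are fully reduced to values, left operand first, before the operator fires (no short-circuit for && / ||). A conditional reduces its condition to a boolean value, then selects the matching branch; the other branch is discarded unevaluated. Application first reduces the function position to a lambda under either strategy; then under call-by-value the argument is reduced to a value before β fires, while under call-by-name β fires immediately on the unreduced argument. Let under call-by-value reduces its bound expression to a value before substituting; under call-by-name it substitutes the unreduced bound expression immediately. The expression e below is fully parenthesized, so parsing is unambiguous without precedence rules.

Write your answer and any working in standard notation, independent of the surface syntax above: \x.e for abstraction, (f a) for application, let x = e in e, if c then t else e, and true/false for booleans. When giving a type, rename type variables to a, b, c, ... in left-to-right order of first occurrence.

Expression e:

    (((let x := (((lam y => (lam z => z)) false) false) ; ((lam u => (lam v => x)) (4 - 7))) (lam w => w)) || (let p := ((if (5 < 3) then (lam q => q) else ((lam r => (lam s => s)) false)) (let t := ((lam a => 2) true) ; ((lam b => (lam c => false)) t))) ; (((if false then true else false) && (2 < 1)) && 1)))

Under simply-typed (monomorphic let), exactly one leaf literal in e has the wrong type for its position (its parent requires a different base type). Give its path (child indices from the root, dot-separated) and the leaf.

Derivation:
z : b
\z._ : b -> b
\y._ : a -> b -> b
  unify a -> b -> b ~ Bool -> c
  unify a ~ Bool
  unify b -> b ~ c
_ _ : b -> b
  unify b -> b ~ Bool -> d
  unify b ~ Bool
  unify Bool ~ d
_ _ : Bool
let x : Bool
x : Bool
\v._ : f -> Bool
\u._ : e -> f -> Bool
  unify Int ~ Int
  unify Int ~ Int
  unify e -> f -> Bool ~ Int -> g
  unify e ~ Int
  unify f -> Bool ~ g
_ _ : f -> Bool
w : h
\w._ : h -> h
  unify f -> Bool ~ (h -> h) -> i
  unify f ~ h -> h
  unify Bool ~ i
_ _ : Bool
  unify Bool ~ Bool
  unify Int ~ Int
  unify Int ~ Int
  unify Bool ~ Bool
q : j
\q._ : j -> j
s : l
\s._ : l -> l
\r._ : k -> l -> l
  unify k -> l -> l ~ Bool -> m
  unify k ~ Bool
  unify l -> l ~ m
_ _ : l -> l
  unify j -> j ~ l -> l
  unify j ~ l
  unify l ~ l
\a._ : n -> Int
  unify n -> Int ~ Bool -> o
  unify n ~ Bool
  unify Int ~ o
_ _ : Int
let t : Int
\c._ : q -> Bool
\b._ : p -> q -> Bool
t : Int
  unify p -> q -> Bool ~ Int -> r
  unify p ~ Int
  unify q -> Bool ~ r
_ _ : q -> Bool
  unify l -> l ~ (q -> Bool) -> s
  unify l ~ q -> Bool
  unify q -> Bool ~ s
_ _ : q -> Bool
let p : q -> Bool
  unify Bool ~ Bool
  unify Bool ~ Bool
  unify Bool ~ Bool
  unify Int ~ Int
  unify Int ~ Int
  unify Bool ~ Bool
  unify Bool ~ Bool
  unify Int ~ Bool
  FAIL: mismatch Int ~ Bool

Answer: 1.1.1 : 1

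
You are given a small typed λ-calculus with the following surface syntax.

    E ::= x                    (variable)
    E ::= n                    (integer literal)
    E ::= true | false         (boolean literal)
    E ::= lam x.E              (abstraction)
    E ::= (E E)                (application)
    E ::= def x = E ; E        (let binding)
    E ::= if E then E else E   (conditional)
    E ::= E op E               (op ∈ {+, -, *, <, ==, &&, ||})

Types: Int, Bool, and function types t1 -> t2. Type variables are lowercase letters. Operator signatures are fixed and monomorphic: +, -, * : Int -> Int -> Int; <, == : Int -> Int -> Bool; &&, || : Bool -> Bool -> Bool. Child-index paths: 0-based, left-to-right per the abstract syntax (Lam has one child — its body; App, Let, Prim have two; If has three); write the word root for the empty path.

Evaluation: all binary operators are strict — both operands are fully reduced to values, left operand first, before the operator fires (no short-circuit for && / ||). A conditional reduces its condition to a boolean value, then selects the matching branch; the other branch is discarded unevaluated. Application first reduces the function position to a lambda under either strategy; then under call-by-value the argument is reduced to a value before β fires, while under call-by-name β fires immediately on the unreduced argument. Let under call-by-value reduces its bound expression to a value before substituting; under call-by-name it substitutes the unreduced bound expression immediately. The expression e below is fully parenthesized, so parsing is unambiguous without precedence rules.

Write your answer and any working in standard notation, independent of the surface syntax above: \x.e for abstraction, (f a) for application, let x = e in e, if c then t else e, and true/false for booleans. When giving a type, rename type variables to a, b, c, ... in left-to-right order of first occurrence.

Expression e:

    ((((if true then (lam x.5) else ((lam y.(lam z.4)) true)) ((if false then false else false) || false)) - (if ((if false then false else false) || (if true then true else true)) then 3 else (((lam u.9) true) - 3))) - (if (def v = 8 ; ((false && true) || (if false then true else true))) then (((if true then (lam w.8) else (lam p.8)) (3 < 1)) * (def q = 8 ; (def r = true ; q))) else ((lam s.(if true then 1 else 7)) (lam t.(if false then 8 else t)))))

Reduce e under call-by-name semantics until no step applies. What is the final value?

Answer: -62

Derivation:
step 0: ((((if true then (\x.5) else ((\y.(\z.4)) true)) ((if false then false else false) || false)) - (if ((if false then false else false) || (if true then true else true)) then 3 else (((\u.9) true) - 3))) - (if (let v = 8 in ((false && true) || (if false then true else true))) then (((if true then (\w.8) else (\p.8)) (3 < 1)) * (let q = 8 in (let r = true in q))) else ((\s.(if true then 1 else 7)) (\t.(if false then 8 else t)))))
step 1: [if@0.0.0] ((((\x.5) ((if false then false else false) || false)) - (if ((if false then false else false) || (if true then true else true)) then 3 else (((\u.9) true) - 3))) - (if (let v = 8 in ((false && true) || (if false then true else true))) then (((if true then (\w.8) else (\p.8)) (3 < 1)) * (let q = 8 in (let r = true in q))) else ((\s.(if true then 1 else 7)) (\t.(if false then 8 else t)))))
step 2: [beta@0.0] ((5 - (if ((if false then false else false) || (if true then true else true)) then 3 else (((\u.9) true) - 3))) - (if (let v = 8 in ((false && true) || (if false then true else true))) then (((if true then (\w.8) else (\p.8)) (3 < 1)) * (let q = 8 in (let r = true in q))) else ((\s.(if true then 1 else 7)) (\t.(if false then 8 else t)))))
step 3: [if@0.1.0.0] ((5 - (if (false || (if true then true else true)) then 3 else (((\u.9) true) - 3))) - (if (let v = 8 in ((false && true) || (if false then true else true))) then (((if true then (\w.8) else (\p.8)) (3 < 1)) * (let q = 8 in (let r = true in q))) else ((\s.(if true then 1 else 7)) (\t.(if false then 8 else t)))))
step 4: [if@0.1.0.1] ((5 - (if (false || true) then 3 else (((\u.9) true) - 3))) - (if (let v = 8 in ((false && true) || (if false then true else true))) then (((if true then (\w.8) else (\p.8)) (3 < 1)) * (let q = 8 in (let r = true in q))) else ((\s.(if true then 1 else 7)) (\t.(if false then 8 else t)))))
step 5: [delta@0.1.0] ((5 - (if true then 3 else (((\u.9) true) - 3))) - (if (let v = 8 in ((false && true) || (if false then true else true))) then (((if true then (\w.8) else (\p.8)) (3 < 1)) * (let q = 8 in (let r = true in q))) else ((\s.(if true then 1 else 7)) (\t.(if false then 8 else t)))))
step 6: [if@0.1] ((5 - 3) - (if (let v = 8 in ((false && true) || (if false then true else true))) then (((if true then (\w.8) else (\p.8)) (3 < 1)) * (let q = 8 in (let r = true in q))) else ((\s.(if true then 1 else 7)) (\t.(if false then 8 else t)))))
step 7: [delta@0] (2 - (if (let v = 8 in ((false && true) || (if false then true else true))) then (((if true then (\w.8) else (\p.8)) (3 < 1)) * (let q = 8 in (let r = true in q))) else ((\s.(if true then 1 else 7)) (\t.(if false then 8 else t)))))
step 8: [let@1.0] (2 - (if ((false && true) || (if false then true else true)) then (((if true then (\w.8) else (\p.8)) (3 < 1)) * (let q = 8 in (let r = true in q))) else ((\s.(if true then 1 else 7)) (\t.(if false then 8 else t)))))
step 9: [delta@1.0.0] (2 - (if (false || (if false then true else true)) then (((if true then (\w.8) else (\p.8)) (3 < 1)) * (let q = 8 in (let r = true in q))) else ((\s.(if true then 1 else 7)) (\t.(if false then 8 else t)))))
step 10: [if@1.0.1] (2 - (if (false || true) then (((if true then (\w.8) else (\p.8)) (3 < 1)) * (let q = 8 in (let r = true in q))) else ((\s.(if true then 1 else 7)) (\t.(if false then 8 else t)))))
step 11: [delta@1.0] (2 - (if true then (((if true then (\w.8) else (\p.8)) (3 < 1)) * (let q = 8 in (let r = true in q))) else ((\s.(if true then 1 else 7)) (\t.(if false then 8 else t)))))
step 12: [if@1] (2 - (((if true then (\w.8) else (\p.8)) (3 < 1)) * (let q = 8 in (let r = true in q))))
step 13: [if@1.0.0] (2 - (((\w.8) (3 < 1)) * (let q = 8 in (let r = true in q))))
step 14: [beta@1.0] (2 - (8 * (let q = 8 in (let r = true in q))))
step 15: [let@1.1] (2 - (8 * (let r = true in 8)))
step 16: [let@1.1] (2 - (8 * 8))
step 17: [delta@1] (2 - 64)
step 18: [delta@root] -62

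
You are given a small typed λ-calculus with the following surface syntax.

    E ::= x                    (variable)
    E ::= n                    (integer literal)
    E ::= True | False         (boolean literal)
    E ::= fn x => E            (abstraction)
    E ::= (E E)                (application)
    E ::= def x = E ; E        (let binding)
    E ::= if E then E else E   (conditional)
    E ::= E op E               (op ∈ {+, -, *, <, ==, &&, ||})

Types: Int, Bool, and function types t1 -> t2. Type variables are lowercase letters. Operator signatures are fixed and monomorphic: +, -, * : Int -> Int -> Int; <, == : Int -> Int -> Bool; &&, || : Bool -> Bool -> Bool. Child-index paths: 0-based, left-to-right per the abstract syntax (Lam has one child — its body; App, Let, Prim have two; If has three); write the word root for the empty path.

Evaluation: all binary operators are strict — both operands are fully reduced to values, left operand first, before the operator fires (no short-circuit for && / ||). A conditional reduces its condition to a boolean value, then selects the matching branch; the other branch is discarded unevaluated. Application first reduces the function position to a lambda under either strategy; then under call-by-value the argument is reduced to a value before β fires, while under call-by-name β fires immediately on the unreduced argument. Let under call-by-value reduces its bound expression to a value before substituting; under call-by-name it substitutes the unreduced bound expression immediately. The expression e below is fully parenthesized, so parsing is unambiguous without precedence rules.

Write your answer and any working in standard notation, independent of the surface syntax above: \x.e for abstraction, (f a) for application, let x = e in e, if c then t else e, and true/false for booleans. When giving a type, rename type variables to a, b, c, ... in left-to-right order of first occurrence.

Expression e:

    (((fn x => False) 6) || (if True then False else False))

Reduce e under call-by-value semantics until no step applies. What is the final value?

Answer: false

Working:
step 0: (((\x.false) 6) || (if true then false else false))
step 1: [beta@0] (false || (if true then false else false))
step 2: [if@1] (false || false)
step 3: [delta@root] false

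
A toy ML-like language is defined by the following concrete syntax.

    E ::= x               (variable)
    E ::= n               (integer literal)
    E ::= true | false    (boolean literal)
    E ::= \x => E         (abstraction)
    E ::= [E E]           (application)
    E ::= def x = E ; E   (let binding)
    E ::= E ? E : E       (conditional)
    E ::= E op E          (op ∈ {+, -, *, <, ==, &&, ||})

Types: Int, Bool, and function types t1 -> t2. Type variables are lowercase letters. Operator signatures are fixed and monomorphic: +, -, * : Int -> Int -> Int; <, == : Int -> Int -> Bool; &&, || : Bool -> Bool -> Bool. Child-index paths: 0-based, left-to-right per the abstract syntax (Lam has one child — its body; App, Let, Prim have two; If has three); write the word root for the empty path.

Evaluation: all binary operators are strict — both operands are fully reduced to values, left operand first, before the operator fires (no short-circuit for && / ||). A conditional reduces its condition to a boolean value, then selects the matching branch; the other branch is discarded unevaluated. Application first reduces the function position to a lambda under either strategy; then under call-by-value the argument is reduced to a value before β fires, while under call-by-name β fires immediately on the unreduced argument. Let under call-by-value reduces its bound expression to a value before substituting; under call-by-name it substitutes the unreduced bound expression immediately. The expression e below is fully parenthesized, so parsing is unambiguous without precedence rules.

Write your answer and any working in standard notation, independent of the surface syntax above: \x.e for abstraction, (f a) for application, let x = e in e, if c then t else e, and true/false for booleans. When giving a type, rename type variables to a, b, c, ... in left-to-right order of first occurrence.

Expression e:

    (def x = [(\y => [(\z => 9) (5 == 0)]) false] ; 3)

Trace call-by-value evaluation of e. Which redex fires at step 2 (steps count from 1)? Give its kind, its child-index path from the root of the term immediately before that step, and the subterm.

Trace:
step 0: (let x = ((\y.((\z.9) (5 == 0))) false) in 3)
step 1: [beta@0] (let x = ((\z.9) (5 == 0)) in 3)
step 2: [delta@0.1] (let x = ((\z.9) false) in 3)

Answer: delta at 0.1 : (5 == 0)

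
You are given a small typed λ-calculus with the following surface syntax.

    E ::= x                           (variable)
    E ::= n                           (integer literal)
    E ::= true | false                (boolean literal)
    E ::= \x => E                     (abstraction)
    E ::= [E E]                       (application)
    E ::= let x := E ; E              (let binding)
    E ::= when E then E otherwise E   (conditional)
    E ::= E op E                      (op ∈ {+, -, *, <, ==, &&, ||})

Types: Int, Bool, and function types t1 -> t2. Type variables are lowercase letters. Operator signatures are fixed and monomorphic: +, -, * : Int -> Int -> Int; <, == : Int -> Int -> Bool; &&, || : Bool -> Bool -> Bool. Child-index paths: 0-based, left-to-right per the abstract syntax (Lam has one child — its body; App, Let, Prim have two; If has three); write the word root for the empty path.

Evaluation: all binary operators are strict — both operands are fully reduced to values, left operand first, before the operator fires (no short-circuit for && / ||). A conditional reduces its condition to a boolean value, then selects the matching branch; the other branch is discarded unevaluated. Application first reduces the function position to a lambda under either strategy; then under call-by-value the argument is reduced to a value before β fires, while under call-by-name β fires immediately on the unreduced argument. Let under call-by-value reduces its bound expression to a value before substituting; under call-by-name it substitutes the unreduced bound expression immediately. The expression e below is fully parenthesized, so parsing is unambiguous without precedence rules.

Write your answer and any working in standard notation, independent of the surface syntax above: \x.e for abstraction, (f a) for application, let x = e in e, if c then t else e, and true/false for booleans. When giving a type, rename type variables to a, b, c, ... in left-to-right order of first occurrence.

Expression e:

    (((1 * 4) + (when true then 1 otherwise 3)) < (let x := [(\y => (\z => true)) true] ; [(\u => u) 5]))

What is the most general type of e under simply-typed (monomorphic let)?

Working:
  unify Int ~ Int
  unify Int ~ Int
  unify Int ~ Int
  unify Bool ~ Bool
  unify Int ~ Int
  unify Int ~ Int
  unify Int ~ Int
\z._ : b -> Bool
\y._ : a -> b -> Bool
  unify a -> b -> Bool ~ Bool -> c
  unify a ~ Bool
  unify b -> Bool ~ c
_ _ : b -> Bool
let x : b -> Bool
u : d
\u._ : d -> d
  unify d -> d ~ Int -> e
  unify d ~ Int
  unify Int ~ e
_ _ : Int
  unify Int ~ Int

Answer: Bool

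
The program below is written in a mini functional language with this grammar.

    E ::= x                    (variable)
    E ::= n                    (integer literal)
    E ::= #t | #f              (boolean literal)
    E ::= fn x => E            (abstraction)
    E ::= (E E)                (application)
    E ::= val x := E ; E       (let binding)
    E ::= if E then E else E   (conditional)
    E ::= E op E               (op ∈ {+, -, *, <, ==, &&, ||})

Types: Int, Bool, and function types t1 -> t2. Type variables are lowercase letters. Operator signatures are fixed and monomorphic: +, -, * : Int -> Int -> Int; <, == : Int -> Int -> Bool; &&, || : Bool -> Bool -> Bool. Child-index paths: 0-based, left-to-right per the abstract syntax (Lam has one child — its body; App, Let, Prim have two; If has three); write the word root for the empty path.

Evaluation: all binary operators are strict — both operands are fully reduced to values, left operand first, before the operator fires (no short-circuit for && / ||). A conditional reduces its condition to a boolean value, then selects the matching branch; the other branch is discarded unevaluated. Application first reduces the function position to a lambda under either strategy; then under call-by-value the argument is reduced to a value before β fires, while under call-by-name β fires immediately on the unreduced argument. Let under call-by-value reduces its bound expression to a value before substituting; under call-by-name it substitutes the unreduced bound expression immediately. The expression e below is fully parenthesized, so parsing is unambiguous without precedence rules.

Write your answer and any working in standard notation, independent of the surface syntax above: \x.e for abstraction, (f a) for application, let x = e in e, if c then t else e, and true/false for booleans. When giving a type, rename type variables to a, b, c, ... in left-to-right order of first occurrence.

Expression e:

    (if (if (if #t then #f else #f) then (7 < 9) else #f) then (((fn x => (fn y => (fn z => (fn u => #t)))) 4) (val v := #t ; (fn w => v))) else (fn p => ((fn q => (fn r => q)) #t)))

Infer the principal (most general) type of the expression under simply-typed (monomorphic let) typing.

Answer: a -> b -> Bool

Working:
  unify Bool ~ Bool
  unify Bool ~ Bool
  unify Bool ~ Bool
  unify Int ~ Int
  unify Int ~ Int
  unify Bool ~ Bool
  unify Bool ~ Bool
\u._ : d -> Bool
\z._ : c -> d -> Bool
\y._ : b -> c -> d -> Bool
\x._ : a -> b -> c -> d -> Bool
  unify a -> b -> c -> d -> Bool ~ Int -> e
  unify a ~ Int
  unify b -> c -> d -> Bool ~ e
_ _ : b -> c -> d -> Bool
let v : Bool
v : Bool
\w._ : f -> Bool
  unify b -> c -> d -> Bool ~ (f -> Bool) -> g
  unify b ~ f -> Bool
  unify c -> d -> Bool ~ g
_ _ : c -> d -> Bool
q : i
\r._ : j -> i
\q._ : i -> j -> i
  unify i -> j -> i ~ Bool -> k
  unify i ~ Bool
  unify j -> Bool ~ k
_ _ : j -> Bool
\p._ : h -> j -> Bool
  unify c -> d -> Bool ~ h -> j -> Bool
  unify c ~ h
  unify d -> Bool ~ j -> Bool
  unify d ~ j
  unify Bool ~ Bool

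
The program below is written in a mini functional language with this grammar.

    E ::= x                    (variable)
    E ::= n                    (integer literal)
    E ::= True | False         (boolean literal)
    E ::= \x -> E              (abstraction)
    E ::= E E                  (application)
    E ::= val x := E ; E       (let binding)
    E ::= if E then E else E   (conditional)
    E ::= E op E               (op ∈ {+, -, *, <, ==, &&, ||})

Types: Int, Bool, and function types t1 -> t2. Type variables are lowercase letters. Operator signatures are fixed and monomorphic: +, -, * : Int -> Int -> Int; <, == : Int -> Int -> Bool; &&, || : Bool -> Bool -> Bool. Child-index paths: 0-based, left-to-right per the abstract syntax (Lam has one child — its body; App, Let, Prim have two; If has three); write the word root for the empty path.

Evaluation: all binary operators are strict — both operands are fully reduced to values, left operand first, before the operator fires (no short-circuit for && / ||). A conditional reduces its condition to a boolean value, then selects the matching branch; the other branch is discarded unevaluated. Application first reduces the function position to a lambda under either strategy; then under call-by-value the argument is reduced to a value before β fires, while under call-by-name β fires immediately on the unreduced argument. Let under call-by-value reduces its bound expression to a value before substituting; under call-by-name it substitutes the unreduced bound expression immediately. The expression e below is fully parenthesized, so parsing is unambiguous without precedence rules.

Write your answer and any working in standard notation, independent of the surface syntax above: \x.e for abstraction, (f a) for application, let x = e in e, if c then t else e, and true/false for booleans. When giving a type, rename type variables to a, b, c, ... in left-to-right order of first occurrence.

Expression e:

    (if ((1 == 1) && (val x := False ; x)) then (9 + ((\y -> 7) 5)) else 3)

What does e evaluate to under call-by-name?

Answer: 3

Trace:
step 0: (if ((1 == 1) && (let x = false in x)) then (9 + ((\y.7) 5)) else 3)
step 1: [delta@0.0] (if (true && (let x = false in x)) then (9 + ((\y.7) 5)) else 3)
step 2: [let@0.1] (if (true && false) then (9 + ((\y.7) 5)) else 3)
step 3: [delta@0] (if false then (9 + ((\y.7) 5)) else 3)
step 4: [if@root] 3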